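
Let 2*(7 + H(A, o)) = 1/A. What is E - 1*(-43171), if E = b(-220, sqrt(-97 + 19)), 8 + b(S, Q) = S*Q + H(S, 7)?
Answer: 18988639/440 - 220*I*sqrt(78) ≈ 43156.0 - 1943.0*I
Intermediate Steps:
H(A, o) = -7 + 1/(2*A)
b(S, Q) = -15 + 1/(2*S) + Q*S (b(S, Q) = -8 + (S*Q + (-7 + 1/(2*S))) = -8 + (Q*S + (-7 + 1/(2*S))) = -8 + (-7 + 1/(2*S) + Q*S) = -15 + 1/(2*S) + Q*S)
E = -6601/440 - 220*I*sqrt(78) (E = -15 + (1/2)/(-220) + sqrt(-97 + 19)*(-220) = -15 + (1/2)*(-1/220) + sqrt(-78)*(-220) = -15 - 1/440 + (I*sqrt(78))*(-220) = -15 - 1/440 - 220*I*sqrt(78) = -6601/440 - 220*I*sqrt(78) ≈ -15.002 - 1943.0*I)
E - 1*(-43171) = (-6601/440 - 220*I*sqrt(78)) - 1*(-43171) = (-6601/440 - 220*I*sqrt(78)) + 43171 = 18988639/440 - 220*I*sqrt(78)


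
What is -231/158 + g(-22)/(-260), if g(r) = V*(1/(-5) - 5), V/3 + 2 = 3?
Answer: -2769/1975 ≈ -1.4020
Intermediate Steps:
V = 3 (V = -6 + 3*3 = -6 + 9 = 3)
g(r) = -78/5 (g(r) = 3*(1/(-5) - 5) = 3*(-1/5 - 5) = 3*(-26/5) = -78/5)
-231/158 + g(-22)/(-260) = -231/158 - 78/5/(-260) = -231*1/158 - 78/5*(-1/260) = -231/158 + 3/50 = -2769/1975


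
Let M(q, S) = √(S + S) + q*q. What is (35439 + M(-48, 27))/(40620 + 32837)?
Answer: 37743/73457 + 3*√6/73457 ≈ 0.51391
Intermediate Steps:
M(q, S) = q² + √2*√S (M(q, S) = √(2*S) + q² = √2*√S + q² = q² + √2*√S)
(35439 + M(-48, 27))/(40620 + 32837) = (35439 + ((-48)² + √2*√27))/(40620 + 32837) = (35439 + (2304 + √2*(3*√3)))/73457 = (35439 + (2304 + 3*√6))*(1/73457) = (37743 + 3*√6)*(1/73457) = 37743/73457 + 3*√6/73457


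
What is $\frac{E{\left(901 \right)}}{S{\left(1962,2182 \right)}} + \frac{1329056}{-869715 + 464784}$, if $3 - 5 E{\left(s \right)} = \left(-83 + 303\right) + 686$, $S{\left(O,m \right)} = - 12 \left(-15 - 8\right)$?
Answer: $- \frac{733249991}{186268260} \approx -3.9365$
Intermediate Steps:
$S{\left(O,m \right)} = 276$ ($S{\left(O,m \right)} = \left(-12\right) \left(-23\right) = 276$)
$E{\left(s \right)} = - \frac{903}{5}$ ($E{\left(s \right)} = \frac{3}{5} - \frac{\left(-83 + 303\right) + 686}{5} = \frac{3}{5} - \frac{220 + 686}{5} = \frac{3}{5} - \frac{906}{5} = - \frac{903}{5}$)
$\frac{E{\left(901 \right)}}{S{\left(1962,2182 \right)}} + \frac{1329056}{-869715 + 464784} = - \frac{903}{5 \cdot 276} + \frac{1329056}{-869715 + 464784} = \left(- \frac{903}{5}\right) \frac{1}{276} + \frac{1329056}{-404931} = - \frac{301}{460} + 1329056 \left(- \frac{1}{404931}\right) = - \frac{301}{460} - \frac{1329056}{404931} = - \frac{733249991}{186268260}$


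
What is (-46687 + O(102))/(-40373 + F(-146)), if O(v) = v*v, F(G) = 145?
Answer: 36283/40228 ≈ 0.90193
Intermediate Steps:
O(v) = v²
(-46687 + O(102))/(-40373 + F(-146)) = (-46687 + 102²)/(-40373 + 145) = (-46687 + 10404)/(-40228) = -36283*(-1/40228) = 36283/40228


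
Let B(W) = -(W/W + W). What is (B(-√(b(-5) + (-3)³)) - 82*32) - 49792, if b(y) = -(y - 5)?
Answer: -52417 + I*√17 ≈ -52417.0 + 4.1231*I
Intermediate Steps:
b(y) = 5 - y (b(y) = -(-5 + y) = 5 - y)
B(W) = -1 - W (B(W) = -(1 + W) = -1 - W)
(B(-√(b(-5) + (-3)³)) - 82*32) - 49792 = ((-1 - (-1)*√((5 - 1*(-5)) + (-3)³)) - 82*32) - 49792 = ((-1 - (-1)*√((5 + 5) - 27)) - 2624) - 49792 = ((-1 - (-1)*√(10 - 27)) - 2624) - 49792 = ((-1 - (-1)*√(-17)) - 2624) - 49792 = ((-1 - (-1)*I*√17) - 2624) - 49792 = ((-1 + I*√17) - 2624) - 49792 = (-2625 + I*√17) - 49792 = -52417 + I*√17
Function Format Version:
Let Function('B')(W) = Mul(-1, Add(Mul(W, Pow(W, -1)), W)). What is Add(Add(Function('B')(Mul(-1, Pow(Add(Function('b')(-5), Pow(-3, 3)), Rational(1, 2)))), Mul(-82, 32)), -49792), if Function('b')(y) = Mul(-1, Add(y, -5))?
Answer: Add(-52417, Mul(I, Pow(17, Rational(1, 2)))) ≈ Add(-52417., Mul(4.1231, I))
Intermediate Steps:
Function('b')(y) = Add(5, Mul(-1, y)) (Function('b')(y) = Mul(-1, Add(-5, y)) = Add(5, Mul(-1, y)))
Function('B')(W) = Add(-1, Mul(-1, W)) (Function('B')(W) = Mul(-1, Add(1, W)) = Add(-1, Mul(-1, W)))
Add(Add(Function('B')(Mul(-1, Pow(Add(Function('b')(-5), Pow(-3, 3)), Rational(1, 2)))), Mul(-82, 32)), -49792) = Add(Add(Add(-1, Mul(-1, Mul(-1, Pow(Add(Add(5, Mul(-1, -5)), Pow(-3, 3)), Rational(1, 2))))), Mul(-82, 32)), -49792) = Add(Add(Add(-1, Mul(-1, Mul(-1, Pow(Add(Add(5, 5), -27), Rational(1, 2))))), -2624), -49792) = Add(Add(Add(-1, Mul(-1, Mul(-1, Pow(Add(10, -27), Rational(1, 2))))), -2624), -49792) = Add(Add(Add(-1, Mul(-1, Mul(-1, Pow(-17, Rational(1, 2))))), -2624), -49792) = Add(Add(Add(-1, Mul(-1, Mul(-1, Mul(I, Pow(17, Rational(1, 2)))))), -2624), -49792) = Add(Add(Add(-1, Mul(-1, Mul(-1, I, Pow(17, Rational(1, 2))))), -2624), -49792) = Add(Add(Add(-1, Mul(I, Pow(17, Rational(1, 2)))), -2624), -49792) = Add(Add(-2625, Mul(I, Pow(17, Rational(1, 2)))), -49792) = Add(-52417, Mul(I, Pow(17, Rational(1, 2))))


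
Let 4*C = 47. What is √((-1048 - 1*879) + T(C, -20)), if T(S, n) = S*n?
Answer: I*√2162 ≈ 46.497*I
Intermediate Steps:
C = 47/4 (C = (¼)*47 = 47/4 ≈ 11.750)
√((-1048 - 1*879) + T(C, -20)) = √((-1048 - 1*879) + (47/4)*(-20)) = √((-1048 - 879) - 235) = √(-1927 - 235) = √(-2162) = I*√2162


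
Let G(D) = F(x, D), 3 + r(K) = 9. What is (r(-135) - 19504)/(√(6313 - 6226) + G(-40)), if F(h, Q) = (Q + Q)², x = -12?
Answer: -124787200/40959913 + 19498*√87/40959913 ≈ -3.0421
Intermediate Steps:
r(K) = 6 (r(K) = -3 + 9 = 6)
F(h, Q) = 4*Q² (F(h, Q) = (2*Q)² = 4*Q²)
G(D) = 4*D²
(r(-135) - 19504)/(√(6313 - 6226) + G(-40)) = (6 - 19504)/(√(6313 - 6226) + 4*(-40)²) = -19498/(√87 + 4*1600) = -19498/(√87 + 6400) = -19498/(6400 + √87)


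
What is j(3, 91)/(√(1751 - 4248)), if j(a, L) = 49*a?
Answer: -147*I*√2497/2497 ≈ -2.9418*I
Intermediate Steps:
j(3, 91)/(√(1751 - 4248)) = (49*3)/(√(1751 - 4248)) = 147/(√(-2497)) = 147/((I*√2497)) = 147*(-I*√2497/2497) = -147*I*√2497/2497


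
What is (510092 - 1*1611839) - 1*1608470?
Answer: -2710217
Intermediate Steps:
(510092 - 1*1611839) - 1*1608470 = (510092 - 1611839) - 1608470 = -1101747 - 1608470 = -2710217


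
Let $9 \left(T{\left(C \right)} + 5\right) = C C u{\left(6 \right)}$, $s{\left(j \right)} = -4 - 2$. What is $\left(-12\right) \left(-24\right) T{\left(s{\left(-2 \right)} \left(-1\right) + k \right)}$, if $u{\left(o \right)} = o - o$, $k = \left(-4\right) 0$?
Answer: $-1440$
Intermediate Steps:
$s{\left(j \right)} = -6$
$k = 0$
$u{\left(o \right)} = 0$
$T{\left(C \right)} = -5$ ($T{\left(C \right)} = -5 + \frac{C C 0}{9} = -5 + \frac{C^{2} \cdot 0}{9} = -5 + \frac{1}{9} \cdot 0 = -5 + 0 = -5$)
$\left(-12\right) \left(-24\right) T{\left(s{\left(-2 \right)} \left(-1\right) + k \right)} = \left(-12\right) \left(-24\right) \left(-5\right) = 288 \left(-5\right) = -1440$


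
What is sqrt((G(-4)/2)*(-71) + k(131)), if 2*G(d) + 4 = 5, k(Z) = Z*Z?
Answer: sqrt(68573)/2 ≈ 130.93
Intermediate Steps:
k(Z) = Z**2
G(d) = 1/2 (G(d) = -2 + (1/2)*5 = -2 + 5/2 = 1/2)
sqrt((G(-4)/2)*(-71) + k(131)) = sqrt(((1/2)/2)*(-71) + 131**2) = sqrt(((1/2)*(1/2))*(-71) + 17161) = sqrt((1/4)*(-71) + 17161) = sqrt(-71/4 + 17161) = sqrt(68573/4) = sqrt(68573)/2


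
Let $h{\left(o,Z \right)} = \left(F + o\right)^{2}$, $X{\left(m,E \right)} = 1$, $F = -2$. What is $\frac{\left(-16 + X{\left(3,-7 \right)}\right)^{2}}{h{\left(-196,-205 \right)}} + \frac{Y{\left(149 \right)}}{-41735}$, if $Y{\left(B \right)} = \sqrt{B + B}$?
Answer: $\frac{25}{4356} - \frac{\sqrt{298}}{41735} \approx 0.0053256$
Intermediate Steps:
$h{\left(o,Z \right)} = \left(-2 + o\right)^{2}$
$Y{\left(B \right)} = \sqrt{2} \sqrt{B}$ ($Y{\left(B \right)} = \sqrt{2 B} = \sqrt{2} \sqrt{B}$)
$\frac{\left(-16 + X{\left(3,-7 \right)}\right)^{2}}{h{\left(-196,-205 \right)}} + \frac{Y{\left(149 \right)}}{-41735} = \frac{\left(-16 + 1\right)^{2}}{\left(-2 - 196\right)^{2}} + \frac{\sqrt{2} \sqrt{149}}{-41735} = \frac{\left(-15\right)^{2}}{\left(-198\right)^{2}} + \sqrt{298} \left(- \frac{1}{41735}\right) = \frac{225}{39204} - \frac{\sqrt{298}}{41735} = 225 \cdot \frac{1}{39204} - \frac{\sqrt{298}}{41735} = \frac{25}{4356} - \frac{\sqrt{298}}{41735}$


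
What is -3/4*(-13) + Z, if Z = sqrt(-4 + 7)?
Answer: 39/4 + sqrt(3) ≈ 11.482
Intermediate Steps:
Z = sqrt(3) ≈ 1.7320
-3/4*(-13) + Z = -3/4*(-13) + sqrt(3) = 39/4 + sqrt(3)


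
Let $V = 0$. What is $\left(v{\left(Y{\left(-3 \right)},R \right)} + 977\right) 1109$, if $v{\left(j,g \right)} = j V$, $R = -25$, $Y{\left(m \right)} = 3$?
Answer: $1083493$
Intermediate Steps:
$v{\left(j,g \right)} = 0$ ($v{\left(j,g \right)} = j 0 = 0$)
$\left(v{\left(Y{\left(-3 \right)},R \right)} + 977\right) 1109 = \left(0 + 977\right) 1109 = 977 \cdot 1109 = 1083493$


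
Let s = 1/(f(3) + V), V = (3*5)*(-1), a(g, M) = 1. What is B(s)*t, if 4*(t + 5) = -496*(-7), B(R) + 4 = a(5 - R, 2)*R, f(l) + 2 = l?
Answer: -49191/14 ≈ -3513.6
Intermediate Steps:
f(l) = -2 + l
V = -15 (V = 15*(-1) = -15)
s = -1/14 (s = 1/((-2 + 3) - 15) = 1/(1 - 15) = 1/(-14) = -1/14 ≈ -0.071429)
B(R) = -4 + R (B(R) = -4 + 1*R = -4 + R)
t = 863 (t = -5 + (-496*(-7))/4 = -5 + (¼)*3472 = -5 + 868 = 863)
B(s)*t = (-4 - 1/14)*863 = -57/14*863 = -49191/14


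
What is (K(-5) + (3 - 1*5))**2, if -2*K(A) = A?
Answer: 1/4 ≈ 0.25000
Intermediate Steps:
K(A) = -A/2
(K(-5) + (3 - 1*5))**2 = (-1/2*(-5) + (3 - 1*5))**2 = (5/2 + (3 - 5))**2 = (5/2 - 2)**2 = (1/2)**2 = 1/4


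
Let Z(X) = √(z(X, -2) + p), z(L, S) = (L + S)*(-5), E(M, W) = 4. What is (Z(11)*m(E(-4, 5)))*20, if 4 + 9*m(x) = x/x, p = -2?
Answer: -20*I*√47/3 ≈ -45.704*I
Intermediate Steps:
z(L, S) = -5*L - 5*S
m(x) = -⅓ (m(x) = -4/9 + (x/x)/9 = -4/9 + (⅑)*1 = -4/9 + ⅑ = -⅓)
Z(X) = √(8 - 5*X) (Z(X) = √((-5*X - 5*(-2)) - 2) = √((-5*X + 10) - 2) = √((10 - 5*X) - 2) = √(8 - 5*X))
(Z(11)*m(E(-4, 5)))*20 = (√(8 - 5*11)*(-⅓))*20 = (√(8 - 55)*(-⅓))*20 = (√(-47)*(-⅓))*20 = ((I*√47)*(-⅓))*20 = -I*√47/3*20 = -20*I*√47/3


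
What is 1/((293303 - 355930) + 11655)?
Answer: -1/50972 ≈ -1.9619e-5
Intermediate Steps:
1/((293303 - 355930) + 11655) = 1/(-62627 + 11655) = 1/(-50972) = -1/50972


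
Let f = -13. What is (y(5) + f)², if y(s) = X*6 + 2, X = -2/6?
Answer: 169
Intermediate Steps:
X = -⅓ (X = -2*⅙ = -⅓ ≈ -0.33333)
y(s) = 0 (y(s) = -⅓*6 + 2 = -2 + 2 = 0)
(y(5) + f)² = (0 - 13)² = (-13)² = 169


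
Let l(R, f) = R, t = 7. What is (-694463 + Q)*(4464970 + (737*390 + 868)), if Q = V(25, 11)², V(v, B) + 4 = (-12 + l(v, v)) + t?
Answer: -3299751918476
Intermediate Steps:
V(v, B) = -9 + v (V(v, B) = -4 + ((-12 + v) + 7) = -4 + (-5 + v) = -9 + v)
Q = 256 (Q = (-9 + 25)² = 16² = 256)
(-694463 + Q)*(4464970 + (737*390 + 868)) = (-694463 + 256)*(4464970 + (737*390 + 868)) = -694207*(4464970 + (287430 + 868)) = -694207*(4464970 + 288298) = -694207*4753268 = -3299751918476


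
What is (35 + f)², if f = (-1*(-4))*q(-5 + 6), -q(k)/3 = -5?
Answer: 9025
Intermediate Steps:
q(k) = 15 (q(k) = -3*(-5) = 15)
f = 60 (f = -1*(-4)*15 = 4*15 = 60)
(35 + f)² = (35 + 60)² = 95² = 9025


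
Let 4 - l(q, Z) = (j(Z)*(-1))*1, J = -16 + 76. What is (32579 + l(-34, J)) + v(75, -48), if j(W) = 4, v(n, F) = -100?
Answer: 32487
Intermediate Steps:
J = 60
l(q, Z) = 8 (l(q, Z) = 4 - 4*(-1) = 4 - (-4) = 4 - 1*(-4) = 4 + 4 = 8)
(32579 + l(-34, J)) + v(75, -48) = (32579 + 8) - 100 = 32587 - 100 = 32487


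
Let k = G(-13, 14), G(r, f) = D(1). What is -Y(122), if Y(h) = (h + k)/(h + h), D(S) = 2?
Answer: -31/61 ≈ -0.50820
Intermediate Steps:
G(r, f) = 2
k = 2
Y(h) = (2 + h)/(2*h) (Y(h) = (h + 2)/(h + h) = (2 + h)/((2*h)) = (2 + h)*(1/(2*h)) = (2 + h)/(2*h))
-Y(122) = -(2 + 122)/(2*122) = -124/(2*122) = -1*31/61 = -31/61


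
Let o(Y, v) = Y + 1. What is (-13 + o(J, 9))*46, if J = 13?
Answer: 46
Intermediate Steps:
o(Y, v) = 1 + Y
(-13 + o(J, 9))*46 = (-13 + (1 + 13))*46 = (-13 + 14)*46 = 1*46 = 46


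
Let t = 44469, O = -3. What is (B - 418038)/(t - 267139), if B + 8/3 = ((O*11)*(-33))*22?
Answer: 591124/334005 ≈ 1.7698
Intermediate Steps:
B = 71866/3 (B = -8/3 + (-3*11*(-33))*22 = -8/3 - 33*(-33)*22 = -8/3 + 1089*22 = -8/3 + 23958 = 71866/3 ≈ 23955.)
(B - 418038)/(t - 267139) = (71866/3 - 418038)/(44469 - 267139) = -1182248/3/(-222670) = -1182248/3*(-1/222670) = 591124/334005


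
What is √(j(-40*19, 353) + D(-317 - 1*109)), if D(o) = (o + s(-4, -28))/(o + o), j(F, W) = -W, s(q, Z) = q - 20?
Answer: I*√7107242/142 ≈ 18.774*I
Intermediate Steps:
s(q, Z) = -20 + q
D(o) = (-24 + o)/(2*o) (D(o) = (o + (-20 - 4))/(o + o) = (o - 24)/((2*o)) = (-24 + o)*(1/(2*o)) = (-24 + o)/(2*o))
√(j(-40*19, 353) + D(-317 - 1*109)) = √(-1*353 + (-24 + (-317 - 1*109))/(2*(-317 - 1*109))) = √(-353 + (-24 + (-317 - 109))/(2*(-317 - 109))) = √(-353 + (½)*(-24 - 426)/(-426)) = √(-353 + (½)*(-1/426)*(-450)) = √(-353 + 75/142) = √(-50051/142) = I*√7107242/142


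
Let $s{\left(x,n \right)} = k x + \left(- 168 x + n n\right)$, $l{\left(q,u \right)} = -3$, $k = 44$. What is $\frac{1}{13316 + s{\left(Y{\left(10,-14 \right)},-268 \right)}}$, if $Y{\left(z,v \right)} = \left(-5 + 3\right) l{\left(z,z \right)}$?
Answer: $\frac{1}{84396} \approx 1.1849 \cdot 10^{-5}$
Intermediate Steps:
$Y{\left(z,v \right)} = 6$ ($Y{\left(z,v \right)} = \left(-5 + 3\right) \left(-3\right) = \left(-2\right) \left(-3\right) = 6$)
$s{\left(x,n \right)} = n^{2} - 124 x$ ($s{\left(x,n \right)} = 44 x + \left(- 168 x + n n\right) = 44 x + \left(- 168 x + n^{2}\right) = 44 x + \left(n^{2} - 168 x\right) = n^{2} - 124 x$)
$\frac{1}{13316 + s{\left(Y{\left(10,-14 \right)},-268 \right)}} = \frac{1}{13316 + \left(\left(-268\right)^{2} - 744\right)} = \frac{1}{13316 + \left(71824 - 744\right)} = \frac{1}{13316 + 71080} = \frac{1}{84396}$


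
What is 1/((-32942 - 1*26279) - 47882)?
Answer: -1/107103 ≈ -9.3368e-6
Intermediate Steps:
1/((-32942 - 1*26279) - 47882) = 1/((-32942 - 26279) - 47882) = 1/(-59221 - 47882) = 1/(-107103) = -1/107103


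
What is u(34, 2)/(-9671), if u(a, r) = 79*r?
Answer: -158/9671 ≈ -0.016338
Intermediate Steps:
u(34, 2)/(-9671) = (79*2)/(-9671) = 158*(-1/9671) = -158/9671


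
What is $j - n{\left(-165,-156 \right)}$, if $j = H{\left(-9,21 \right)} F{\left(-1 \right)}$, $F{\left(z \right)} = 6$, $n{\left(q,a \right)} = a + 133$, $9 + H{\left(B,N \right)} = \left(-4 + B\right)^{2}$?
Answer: $983$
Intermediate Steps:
$H{\left(B,N \right)} = -9 + \left(-4 + B\right)^{2}$
$n{\left(q,a \right)} = 133 + a$
$j = 960$ ($j = \left(-9 + \left(-4 - 9\right)^{2}\right) 6 = \left(-9 + \left(-13\right)^{2}\right) 6 = \left(-9 + 169\right) 6 = 160 \cdot 6 = 960$)
$j - n{\left(-165,-156 \right)} = 960 - \left(133 - 156\right) = 960 - -23 = 960 + 23 = 983$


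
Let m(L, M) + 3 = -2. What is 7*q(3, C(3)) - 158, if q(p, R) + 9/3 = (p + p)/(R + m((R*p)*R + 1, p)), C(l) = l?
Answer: -200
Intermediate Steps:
m(L, M) = -5 (m(L, M) = -3 - 2 = -5)
q(p, R) = -3 + 2*p/(-5 + R) (q(p, R) = -3 + (p + p)/(R - 5) = -3 + (2*p)/(-5 + R) = -3 + 2*p/(-5 + R))
7*q(3, C(3)) - 158 = 7*((15 - 3*3 + 2*3)/(-5 + 3)) - 158 = 7*((15 - 9 + 6)/(-2)) - 158 = 7*(-½*12) - 158 = 7*(-6) - 158 = -42 - 158 = -200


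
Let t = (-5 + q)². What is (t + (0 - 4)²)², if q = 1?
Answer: 1024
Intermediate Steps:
t = 16 (t = (-5 + 1)² = (-4)² = 16)
(t + (0 - 4)²)² = (16 + (0 - 4)²)² = (16 + (-4)²)² = (16 + 16)² = 32² = 1024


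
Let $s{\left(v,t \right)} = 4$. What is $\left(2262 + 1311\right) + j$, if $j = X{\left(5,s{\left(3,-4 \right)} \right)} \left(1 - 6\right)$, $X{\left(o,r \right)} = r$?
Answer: $3553$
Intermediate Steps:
$j = -20$ ($j = 4 \left(1 - 6\right) = 4 \left(-5\right) = -20$)
$\left(2262 + 1311\right) + j = \left(2262 + 1311\right) - 20 = 3573 - 20 = 3553$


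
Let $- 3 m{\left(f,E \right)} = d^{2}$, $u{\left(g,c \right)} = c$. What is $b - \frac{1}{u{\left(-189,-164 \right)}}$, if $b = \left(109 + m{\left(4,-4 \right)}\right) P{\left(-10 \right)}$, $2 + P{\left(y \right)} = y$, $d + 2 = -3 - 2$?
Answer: $- \frac{182367}{164} \approx -1112.0$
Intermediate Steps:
$d = -7$ ($d = -2 - 5 = -7$)
$P{\left(y \right)} = -2 + y$
$m{\left(f,E \right)} = - \frac{49}{3}$ ($m{\left(f,E \right)} = - \frac{\left(-7\right)^{2}}{3} = \left(- \frac{1}{3}\right) 49 = - \frac{49}{3}$)
$b = -1112$ ($b = \left(109 - \frac{49}{3}\right) \left(-2 - 10\right) = \frac{278}{3} \left(-12\right) = -1112$)
$b - \frac{1}{u{\left(-189,-164 \right)}} = -1112 - \frac{1}{-164} = -1112 - - \frac{1}{164} = -1112 + \frac{1}{164} = - \frac{182367}{164}$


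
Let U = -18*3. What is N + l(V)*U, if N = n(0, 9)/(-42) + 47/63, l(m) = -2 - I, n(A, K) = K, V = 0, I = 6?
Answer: 54499/126 ≈ 432.53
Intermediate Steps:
l(m) = -8 (l(m) = -2 - 1*6 = -2 - 6 = -8)
N = 67/126 (N = 9/(-42) + 47/63 = 9*(-1/42) + 47*(1/63) = -3/14 + 47/63 = 67/126 ≈ 0.53175)
U = -54
N + l(V)*U = 67/126 - 8*(-54) = 67/126 + 432 = 54499/126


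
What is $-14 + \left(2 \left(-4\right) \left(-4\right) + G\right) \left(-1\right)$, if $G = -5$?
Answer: $-41$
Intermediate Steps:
$-14 + \left(2 \left(-4\right) \left(-4\right) + G\right) \left(-1\right) = -14 + \left(2 \left(-4\right) \left(-4\right) - 5\right) \left(-1\right) = -14 + \left(\left(-8\right) \left(-4\right) - 5\right) \left(-1\right) = -14 + \left(32 - 5\right) \left(-1\right) = -14 + 27 \left(-1\right) = -14 - 27 = -41$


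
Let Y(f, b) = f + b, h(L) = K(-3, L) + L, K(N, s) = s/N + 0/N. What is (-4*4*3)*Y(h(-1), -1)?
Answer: 80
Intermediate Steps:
K(N, s) = s/N (K(N, s) = s/N + 0 = s/N)
h(L) = 2*L/3 (h(L) = L/(-3) + L = L*(-⅓) + L = -L/3 + L = 2*L/3)
Y(f, b) = b + f
(-4*4*3)*Y(h(-1), -1) = (-4*4*3)*(-1 + (⅔)*(-1)) = (-16*3)*(-1 - ⅔) = -48*(-5/3) = 80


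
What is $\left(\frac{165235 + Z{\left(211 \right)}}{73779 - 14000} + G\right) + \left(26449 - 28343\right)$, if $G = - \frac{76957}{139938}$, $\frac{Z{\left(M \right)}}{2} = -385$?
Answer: $- \frac{15825565420921}{8365353702} \approx -1891.8$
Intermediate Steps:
$Z{\left(M \right)} = -770$ ($Z{\left(M \right)} = 2 \left(-385\right) = -770$)
$G = - \frac{76957}{139938}$ ($G = \left(-76957\right) \frac{1}{139938} = - \frac{76957}{139938} \approx -0.54994$)
$\left(\frac{165235 + Z{\left(211 \right)}}{73779 - 14000} + G\right) + \left(26449 - 28343\right) = \left(\frac{165235 - 770}{73779 - 14000} - \frac{76957}{139938}\right) + \left(26449 - 28343\right) = \left(\frac{164465}{59779} - \frac{76957}{139938}\right) + \left(26449 - 28343\right) = \left(164465 \cdot \frac{1}{59779} - \frac{76957}{139938}\right) - 1894 = \left(\frac{164465}{59779} - \frac{76957}{139938}\right) - 1894 = \frac{18414490667}{8365353702} - 1894 = - \frac{15825565420921}{8365353702}$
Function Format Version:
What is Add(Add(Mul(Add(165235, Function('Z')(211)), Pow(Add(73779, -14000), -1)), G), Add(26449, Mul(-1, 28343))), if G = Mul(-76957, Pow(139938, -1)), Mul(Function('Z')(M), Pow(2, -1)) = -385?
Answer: Rational(-15825565420921, 8365353702) ≈ -1891.8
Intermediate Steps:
Function('Z')(M) = -770 (Function('Z')(M) = Mul(2, -385) = -770)
G = Rational(-76957, 139938) (G = Mul(-76957, Rational(1, 139938)) = Rational(-76957, 139938) ≈ -0.54994)
Add(Add(Mul(Add(165235, Function('Z')(211)), Pow(Add(73779, -14000), -1)), G), Add(26449, Mul(-1, 28343))) = Add(Add(Mul(Add(165235, -770), Pow(Add(73779, -14000), -1)), Rational(-76957, 139938)), Add(26449, Mul(-1, 28343))) = Add(Add(Mul(164465, Pow(59779, -1)), Rational(-76957, 139938)), Add(26449, -28343)) = Add(Add(Mul(164465, Rational(1, 59779)), Rational(-76957, 139938)), -1894) = Add(Add(Rational(164465, 59779), Rational(-76957, 139938)), -1894) = Add(Rational(18414490667, 8365353702), -1894) = Rational(-15825565420921, 8365353702)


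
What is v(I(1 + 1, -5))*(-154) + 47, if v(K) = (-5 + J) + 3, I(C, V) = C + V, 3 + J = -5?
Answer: 1587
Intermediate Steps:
J = -8 (J = -3 - 5 = -8)
v(K) = -10 (v(K) = (-5 - 8) + 3 = -13 + 3 = -10)
v(I(1 + 1, -5))*(-154) + 47 = -10*(-154) + 47 = 1540 + 47 = 1587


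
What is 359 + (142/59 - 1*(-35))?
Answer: 23388/59 ≈ 396.41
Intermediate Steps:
359 + (142/59 - 1*(-35)) = 359 + (142*(1/59) + 35) = 359 + (142/59 + 35) = 359 + 2207/59 = 23388/59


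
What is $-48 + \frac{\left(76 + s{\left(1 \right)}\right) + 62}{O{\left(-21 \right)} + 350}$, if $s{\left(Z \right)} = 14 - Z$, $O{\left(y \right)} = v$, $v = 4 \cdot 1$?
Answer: $- \frac{16841}{354} \approx -47.573$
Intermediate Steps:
$v = 4$
$O{\left(y \right)} = 4$
$-48 + \frac{\left(76 + s{\left(1 \right)}\right) + 62}{O{\left(-21 \right)} + 350} = -48 + \frac{\left(76 + \left(14 - 1\right)\right) + 62}{4 + 350} = -48 + \frac{\left(76 + \left(14 - 1\right)\right) + 62}{354} = -48 + \left(\left(76 + 13\right) + 62\right) \frac{1}{354} = -48 + \left(89 + 62\right) \frac{1}{354} = -48 + 151 \cdot \frac{1}{354} = -48 + \frac{151}{354} = - \frac{16841}{354}$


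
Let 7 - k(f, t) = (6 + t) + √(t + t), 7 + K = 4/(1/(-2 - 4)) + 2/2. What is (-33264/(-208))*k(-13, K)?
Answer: 64449/13 - 4158*I*√15/13 ≈ 4957.6 - 1238.8*I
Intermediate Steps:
K = -30 (K = -7 + (4/(1/(-2 - 4)) + 2/2) = -7 + (4/(1/(-6)) + 2*(½)) = -7 + (4/(-⅙) + 1) = -7 + (4*(-6) + 1) = -7 + (-24 + 1) = -7 - 23 = -30)
k(f, t) = 1 - t - √2*√t (k(f, t) = 7 - ((6 + t) + √(t + t)) = 7 - ((6 + t) + √(2*t)) = 7 - ((6 + t) + √2*√t) = 7 - (6 + t + √2*√t) = 7 + (-6 - t - √2*√t) = 1 - t - √2*√t)
(-33264/(-208))*k(-13, K) = (-33264/(-208))*(1 - 1*(-30) - √2*√(-30)) = (-33264*(-1)/208)*(1 + 30 - √2*I*√30) = (-198*(-21/26))*(1 + 30 - 2*I*√15) = 2079*(31 - 2*I*√15)/13 = 64449/13 - 4158*I*√15/13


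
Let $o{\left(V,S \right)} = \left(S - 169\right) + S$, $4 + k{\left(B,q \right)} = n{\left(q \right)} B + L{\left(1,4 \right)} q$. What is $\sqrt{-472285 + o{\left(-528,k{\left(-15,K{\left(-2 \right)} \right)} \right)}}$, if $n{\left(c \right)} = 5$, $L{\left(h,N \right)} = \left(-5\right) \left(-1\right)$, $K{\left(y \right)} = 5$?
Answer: $i \sqrt{472562} \approx 687.43 i$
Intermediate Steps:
$L{\left(h,N \right)} = 5$
$k{\left(B,q \right)} = -4 + 5 B + 5 q$ ($k{\left(B,q \right)} = -4 + \left(5 B + 5 q\right) = -4 + 5 B + 5 q$)
$o{\left(V,S \right)} = -169 + 2 S$ ($o{\left(V,S \right)} = \left(-169 + S\right) + S = -169 + 2 S$)
$\sqrt{-472285 + o{\left(-528,k{\left(-15,K{\left(-2 \right)} \right)} \right)}} = \sqrt{-472285 - \left(169 - 2 \left(-4 + 5 \left(-15\right) + 5 \cdot 5\right)\right)} = \sqrt{-472285 - \left(169 - 2 \left(-4 - 75 + 25\right)\right)} = \sqrt{-472285 + \left(-169 + 2 \left(-54\right)\right)} = \sqrt{-472285 - 277} = \sqrt{-472562} = i \sqrt{472562}$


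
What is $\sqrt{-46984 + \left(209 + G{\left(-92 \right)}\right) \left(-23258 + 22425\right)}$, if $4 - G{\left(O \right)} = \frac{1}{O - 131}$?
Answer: $\frac{6 i \sqrt{310000551}}{223} \approx 473.73 i$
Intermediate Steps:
$G{\left(O \right)} = 4 - \frac{1}{-131 + O}$ ($G{\left(O \right)} = 4 - \frac{1}{O - 131} = 4 - \frac{1}{-131 + O}$)
$\sqrt{-46984 + \left(209 + G{\left(-92 \right)}\right) \left(-23258 + 22425\right)} = \sqrt{-46984 + \left(209 + \frac{-525 + 4 \left(-92\right)}{-131 - 92}\right) \left(-23258 + 22425\right)} = \sqrt{-46984 + \left(209 + \frac{-525 - 368}{-223}\right) \left(-833\right)} = \sqrt{-46984 + \left(209 - - \frac{893}{223}\right) \left(-833\right)} = \sqrt{-46984 + \left(209 + \frac{893}{223}\right) \left(-833\right)} = \sqrt{-46984 + \frac{47500}{223} \left(-833\right)} = \sqrt{-46984 - \frac{39567500}{223}} = \sqrt{- \frac{50044932}{223}} = \frac{6 i \sqrt{310000551}}{223}$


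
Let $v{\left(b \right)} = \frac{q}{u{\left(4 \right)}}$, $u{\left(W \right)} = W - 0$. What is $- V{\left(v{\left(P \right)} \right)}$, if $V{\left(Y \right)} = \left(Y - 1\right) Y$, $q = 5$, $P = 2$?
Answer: $- \frac{5}{16} \approx -0.3125$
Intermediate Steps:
$u{\left(W \right)} = W$ ($u{\left(W \right)} = W + 0 = W$)
$v{\left(b \right)} = \frac{5}{4}$
$V{\left(Y \right)} = Y \left(-1 + Y\right)$ ($V{\left(Y \right)} = \left(-1 + Y\right) Y = Y \left(-1 + Y\right)$)
$- V{\left(v{\left(P \right)} \right)} = - \frac{5 \left(-1 + \frac{5}{4}\right)}{4} = - \frac{5}{4 \cdot 4} = \left(-1\right) \frac{5}{16} = - \frac{5}{16}$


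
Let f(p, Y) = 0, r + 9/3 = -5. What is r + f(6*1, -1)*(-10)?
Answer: -8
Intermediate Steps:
r = -8 (r = -3 - 5 = -8)
r + f(6*1, -1)*(-10) = -8 + 0*(-10) = -8 + 0 = -8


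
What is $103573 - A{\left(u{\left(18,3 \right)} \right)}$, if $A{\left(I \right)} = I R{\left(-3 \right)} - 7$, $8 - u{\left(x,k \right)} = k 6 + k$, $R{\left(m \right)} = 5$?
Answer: $103645$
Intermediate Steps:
$u{\left(x,k \right)} = 8 - 7 k$ ($u{\left(x,k \right)} = 8 - \left(k 6 + k\right) = 8 - \left(6 k + k\right) = 8 - 7 k$)
$A{\left(I \right)} = -7 + 5 I$ ($A{\left(I \right)} = I 5 - 7 = 5 I - 7 = -7 + 5 I$)
$103573 - A{\left(u{\left(18,3 \right)} \right)} = 103573 - \left(-7 + 5 \left(8 - 21\right)\right) = 103573 - \left(-7 + 5 \left(-13\right)\right) = 103573 - \left(-7 - 65\right) = 103573 - -72 = 103573 + 72 = 103645$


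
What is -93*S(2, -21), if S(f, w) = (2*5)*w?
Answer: 19530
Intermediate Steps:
S(f, w) = 10*w
-93*S(2, -21) = -930*(-21) = -93*(-210) = 19530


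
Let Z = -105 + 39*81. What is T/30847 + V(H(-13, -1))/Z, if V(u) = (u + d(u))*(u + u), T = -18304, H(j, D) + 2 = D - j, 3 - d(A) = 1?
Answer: -8082856/15701123 ≈ -0.51479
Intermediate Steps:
Z = 3054 (Z = -105 + 3159 = 3054)
d(A) = 2 (d(A) = 3 - 1*1 = 3 - 1 = 2)
H(j, D) = -2 + D - j (H(j, D) = -2 + (D - j) = -2 + D - j)
V(u) = 2*u*(2 + u) (V(u) = (u + 2)*(u + u) = (2 + u)*(2*u) = 2*u*(2 + u))
T/30847 + V(H(-13, -1))/Z = -18304/30847 + (2*(-2 - 1 - 1*(-13))*(2 + (-2 - 1 - 1*(-13))))/3054 = -18304*1/30847 + (2*(-2 - 1 + 13)*(2 + (-2 - 1 + 13)))*(1/3054) = -18304/30847 + (2*10*(2 + 10))*(1/3054) = -18304/30847 + (2*10*12)*(1/3054) = -18304/30847 + 240*(1/3054) = -18304/30847 + 40/509 = -8082856/15701123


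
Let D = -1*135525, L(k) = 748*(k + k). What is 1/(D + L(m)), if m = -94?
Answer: -1/276149 ≈ -3.6212e-6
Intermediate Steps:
L(k) = 1496*k (L(k) = 748*(2*k) = 1496*k)
D = -135525
1/(D + L(m)) = 1/(-135525 + 1496*(-94)) = 1/(-135525 - 140624) = 1/(-276149) = -1/276149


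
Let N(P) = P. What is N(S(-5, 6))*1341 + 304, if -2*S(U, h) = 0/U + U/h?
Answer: 3451/4 ≈ 862.75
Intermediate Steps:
S(U, h) = -U/(2*h) (S(U, h) = -(0/U + U/h)/2 = -(0 + U/h)/2 = -U/(2*h))
N(S(-5, 6))*1341 + 304 = -½*(-5)/6*1341 + 304 = -½*(-5)*⅙*1341 + 304 = (5/12)*1341 + 304 = 2235/4 + 304 = 3451/4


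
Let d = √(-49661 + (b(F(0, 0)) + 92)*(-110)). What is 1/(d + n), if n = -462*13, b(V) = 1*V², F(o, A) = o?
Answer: -2002/12043939 - I*√59781/36131817 ≈ -0.00016622 - 6.7669e-6*I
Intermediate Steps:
b(V) = V²
d = I*√59781 (d = √(-49661 + (0² + 92)*(-110)) = √(-49661 + (0 + 92)*(-110)) = √(-49661 + 92*(-110)) = √(-49661 - 10120) = √(-59781) = I*√59781 ≈ 244.5*I)
n = -6006
1/(d + n) = 1/(I*√59781 - 6006) = 1/(-6006 + I*√59781)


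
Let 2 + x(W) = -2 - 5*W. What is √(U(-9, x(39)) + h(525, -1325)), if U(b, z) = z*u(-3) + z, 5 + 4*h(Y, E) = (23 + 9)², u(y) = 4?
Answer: 3*I*√329/2 ≈ 27.208*I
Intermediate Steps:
x(W) = -4 - 5*W (x(W) = -2 + (-2 - 5*W) = -4 - 5*W)
h(Y, E) = 1019/4 (h(Y, E) = -5/4 + (23 + 9)²/4 = -5/4 + (¼)*32² = -5/4 + (¼)*1024 = -5/4 + 256 = 1019/4)
U(b, z) = 5*z (U(b, z) = z*4 + z = 4*z + z = 5*z)
√(U(-9, x(39)) + h(525, -1325)) = √(5*(-4 - 5*39) + 1019/4) = √(5*(-4 - 195) + 1019/4) = √(5*(-199) + 1019/4) = √(-995 + 1019/4) = √(-2961/4) = 3*I*√329/2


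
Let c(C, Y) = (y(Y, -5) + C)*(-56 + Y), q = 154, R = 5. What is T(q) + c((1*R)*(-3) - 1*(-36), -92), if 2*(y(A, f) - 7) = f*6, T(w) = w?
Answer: -1770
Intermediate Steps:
y(A, f) = 7 + 3*f (y(A, f) = 7 + (f*6)/2 = 7 + (6*f)/2 = 7 + 3*f)
c(C, Y) = (-56 + Y)*(-8 + C) (c(C, Y) = ((7 + 3*(-5)) + C)*(-56 + Y) = ((7 - 15) + C)*(-56 + Y) = (-8 + C)*(-56 + Y) = (-56 + Y)*(-8 + C))
T(q) + c((1*R)*(-3) - 1*(-36), -92) = 154 + (448 - 56*((1*5)*(-3) - 1*(-36)) - 8*(-92) + ((1*5)*(-3) - 1*(-36))*(-92)) = 154 + (448 - 56*(5*(-3) + 36) + 736 + (5*(-3) + 36)*(-92)) = 154 + (448 - 56*(-15 + 36) + 736 + (-15 + 36)*(-92)) = 154 + (448 - 56*21 + 736 + 21*(-92)) = 154 + (448 - 1176 + 736 - 1932) = 154 - 1924 = -1770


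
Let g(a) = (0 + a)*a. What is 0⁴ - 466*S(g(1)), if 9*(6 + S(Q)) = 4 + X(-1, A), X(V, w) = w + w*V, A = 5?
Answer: 23300/9 ≈ 2588.9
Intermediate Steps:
g(a) = a² (g(a) = a*a = a²)
X(V, w) = w + V*w
S(Q) = -50/9 (S(Q) = -6 + (4 + 5*(1 - 1))/9 = -6 + (4 + 5*0)/9 = -6 + (4 + 0)/9 = -6 + (⅑)*4 = -6 + 4/9 = -50/9)
0⁴ - 466*S(g(1)) = 0⁴ - 466*(-50/9) = 0 + 23300/9 = 23300/9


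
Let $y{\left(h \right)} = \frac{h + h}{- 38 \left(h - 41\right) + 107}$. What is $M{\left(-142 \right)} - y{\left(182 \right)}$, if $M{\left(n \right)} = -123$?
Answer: $- \frac{645509}{5251} \approx -122.93$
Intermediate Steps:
$y{\left(h \right)} = \frac{2 h}{1665 - 38 h}$ ($y{\left(h \right)} = \frac{2 h}{- 38 \left(-41 + h\right) + 107} = \frac{2 h}{\left(1558 - 38 h\right) + 107} = \frac{2 h}{1665 - 38 h}$)
$M{\left(-142 \right)} - y{\left(182 \right)} = -123 - \left(-2\right) 182 \frac{1}{-1665 + 38 \cdot 182} = -123 - \left(-2\right) 182 \frac{1}{-1665 + 6916} = -123 - \left(-2\right) 182 \cdot \frac{1}{5251} = -123 - - \frac{364}{5251} = -123 + \frac{364}{5251} = - \frac{645509}{5251}$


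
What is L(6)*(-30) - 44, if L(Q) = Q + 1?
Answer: -254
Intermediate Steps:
L(Q) = 1 + Q
L(6)*(-30) - 44 = (1 + 6)*(-30) - 44 = 7*(-30) - 44 = -210 - 44 = -254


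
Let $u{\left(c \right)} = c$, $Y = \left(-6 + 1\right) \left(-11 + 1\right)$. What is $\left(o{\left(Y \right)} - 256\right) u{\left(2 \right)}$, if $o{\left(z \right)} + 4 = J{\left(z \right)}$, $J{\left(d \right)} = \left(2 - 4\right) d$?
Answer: $-720$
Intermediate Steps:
$Y = 50$ ($Y = \left(-5\right) \left(-10\right) = 50$)
$J{\left(d \right)} = - 2 d$
$o{\left(z \right)} = -4 - 2 z$
$\left(o{\left(Y \right)} - 256\right) u{\left(2 \right)} = \left(\left(-4 - 100\right) - 256\right) 2 = \left(-104 - 256\right) 2 = \left(-360\right) 2 = -720$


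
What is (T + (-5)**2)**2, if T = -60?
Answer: 1225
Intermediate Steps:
(T + (-5)**2)**2 = (-60 + (-5)**2)**2 = (-60 + 25)**2 = (-35)**2 = 1225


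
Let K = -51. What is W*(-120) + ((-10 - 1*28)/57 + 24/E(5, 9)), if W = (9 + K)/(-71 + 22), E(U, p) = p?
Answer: -706/7 ≈ -100.86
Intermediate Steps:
W = 6/7 (W = (9 - 51)/(-71 + 22) = -42/(-49) = -42*(-1/49) = 6/7 ≈ 0.85714)
W*(-120) + ((-10 - 1*28)/57 + 24/E(5, 9)) = (6/7)*(-120) + ((-10 - 1*28)/57 + 24/9) = -720/7 + ((-10 - 28)*(1/57) + 24*(⅑)) = -720/7 + (-38*1/57 + 8/3) = -720/7 + (-⅔ + 8/3) = -720/7 + 2 = -706/7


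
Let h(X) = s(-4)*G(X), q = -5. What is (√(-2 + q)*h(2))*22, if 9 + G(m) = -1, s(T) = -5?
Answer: 1100*I*√7 ≈ 2910.3*I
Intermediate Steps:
G(m) = -10 (G(m) = -9 - 1 = -10)
h(X) = 50 (h(X) = -5*(-10) = 50)
(√(-2 + q)*h(2))*22 = (√(-2 - 5)*50)*22 = (√(-7)*50)*22 = ((I*√7)*50)*22 = (50*I*√7)*22 = 1100*I*√7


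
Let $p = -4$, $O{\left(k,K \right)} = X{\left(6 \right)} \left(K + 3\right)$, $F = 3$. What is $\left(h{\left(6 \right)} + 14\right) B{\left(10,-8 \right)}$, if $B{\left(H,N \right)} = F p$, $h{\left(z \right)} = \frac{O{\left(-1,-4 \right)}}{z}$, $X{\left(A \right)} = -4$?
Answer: $-176$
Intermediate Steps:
$O{\left(k,K \right)} = -12 - 4 K$ ($O{\left(k,K \right)} = - 4 \left(K + 3\right) = - 4 \left(3 + K\right) = -12 - 4 K$)
$h{\left(z \right)} = \frac{4}{z}$ ($h{\left(z \right)} = \frac{-12 - -16}{z} = \frac{-12 + 16}{z} = \frac{4}{z}$)
$B{\left(H,N \right)} = -12$ ($B{\left(H,N \right)} = 3 \left(-4\right) = -12$)
$\left(h{\left(6 \right)} + 14\right) B{\left(10,-8 \right)} = \left(\frac{4}{6} + 14\right) \left(-12\right) = \left(4 \cdot \frac{1}{6} + 14\right) \left(-12\right) = \left(\frac{2}{3} + 14\right) \left(-12\right) = \frac{44}{3} \left(-12\right) = -176$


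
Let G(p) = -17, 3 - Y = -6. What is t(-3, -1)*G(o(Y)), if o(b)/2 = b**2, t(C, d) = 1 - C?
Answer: -68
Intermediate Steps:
Y = 9 (Y = 3 - 1*(-6) = 3 + 6 = 9)
o(b) = 2*b**2
t(-3, -1)*G(o(Y)) = (1 - 1*(-3))*(-17) = (1 + 3)*(-17) = 4*(-17) = -68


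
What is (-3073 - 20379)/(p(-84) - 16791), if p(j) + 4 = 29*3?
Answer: 5863/4177 ≈ 1.4036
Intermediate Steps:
p(j) = 83 (p(j) = -4 + 29*3 = -4 + 87 = 83)
(-3073 - 20379)/(p(-84) - 16791) = (-3073 - 20379)/(83 - 16791) = -23452/(-16708) = -23452*(-1/16708) = 5863/4177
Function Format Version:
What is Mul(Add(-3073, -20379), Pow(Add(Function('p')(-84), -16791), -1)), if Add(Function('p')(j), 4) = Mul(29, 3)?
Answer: Rational(5863, 4177) ≈ 1.4036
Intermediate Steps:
Function('p')(j) = 83 (Function('p')(j) = Add(-4, Mul(29, 3)) = Add(-4, 87) = 83)
Mul(Add(-3073, -20379), Pow(Add(Function('p')(-84), -16791), -1)) = Mul(Add(-3073, -20379), Pow(Add(83, -16791), -1)) = Mul(-23452, Pow(-16708, -1)) = Mul(-23452, Rational(-1, 16708)) = Rational(5863, 4177)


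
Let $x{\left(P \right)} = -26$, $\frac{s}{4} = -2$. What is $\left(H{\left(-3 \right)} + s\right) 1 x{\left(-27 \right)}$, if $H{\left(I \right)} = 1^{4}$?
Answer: $182$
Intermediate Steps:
$s = -8$ ($s = 4 \left(-2\right) = -8$)
$H{\left(I \right)} = 1$
$\left(H{\left(-3 \right)} + s\right) 1 x{\left(-27 \right)} = \left(1 - 8\right) 1 \left(-26\right) = \left(-7\right) 1 \left(-26\right) = \left(-7\right) \left(-26\right) = 182$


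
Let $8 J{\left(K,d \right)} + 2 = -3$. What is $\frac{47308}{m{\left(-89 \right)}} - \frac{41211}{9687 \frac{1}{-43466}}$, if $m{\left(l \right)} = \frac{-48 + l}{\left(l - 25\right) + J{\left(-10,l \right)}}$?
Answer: $\frac{198622993319}{884746} \approx 2.245 \cdot 10^{5}$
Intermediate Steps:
$J{\left(K,d \right)} = - \frac{5}{8}$ ($J{\left(K,d \right)} = - \frac{1}{4} + \frac{1}{8} \left(-3\right) = - \frac{1}{4} - \frac{3}{8} = - \frac{5}{8}$)
$m{\left(l \right)} = \frac{-48 + l}{- \frac{205}{8} + l}$ ($m{\left(l \right)} = \frac{-48 + l}{\left(l - 25\right) - \frac{5}{8}} = \frac{-48 + l}{\left(-25 + l\right) - \frac{5}{8}} = \frac{-48 + l}{- \frac{205}{8} + l}$)
$\frac{47308}{m{\left(-89 \right)}} - \frac{41211}{9687 \frac{1}{-43466}} = \frac{47308}{8 \frac{1}{-205 + 8 \left(-89\right)} \left(-48 - 89\right)} - \frac{41211}{9687 \frac{1}{-43466}} = \frac{47308}{8 \frac{1}{-205 - 712} \left(-137\right)} - \frac{41211}{9687 \left(- \frac{1}{43466}\right)} = \frac{47308}{8 \frac{1}{-917} \left(-137\right)} - \frac{41211}{- \frac{9687}{43466}} = \frac{47308}{8 \left(- \frac{1}{917}\right) \left(-137\right)} - - \frac{597092442}{3229} = \frac{47308}{\frac{1096}{917}} + \frac{597092442}{3229} = 47308 \cdot \frac{917}{1096} + \frac{597092442}{3229} = \frac{10845359}{274} + \frac{597092442}{3229} = \frac{198622993319}{884746}$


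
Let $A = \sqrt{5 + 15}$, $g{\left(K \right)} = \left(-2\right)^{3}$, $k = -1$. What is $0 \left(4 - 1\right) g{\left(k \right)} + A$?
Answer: $2 \sqrt{5} \approx 4.4721$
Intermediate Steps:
$g{\left(K \right)} = -8$
$A = 2 \sqrt{5}$ ($A = \sqrt{20} = 2 \sqrt{5} \approx 4.4721$)
$0 \left(4 - 1\right) g{\left(k \right)} + A = 0 \left(4 - 1\right) \left(-8\right) + 2 \sqrt{5} = 0 \cdot 3 \left(-8\right) + 2 \sqrt{5} = 0 \left(-8\right) + 2 \sqrt{5} = 0 + 2 \sqrt{5} = 2 \sqrt{5}$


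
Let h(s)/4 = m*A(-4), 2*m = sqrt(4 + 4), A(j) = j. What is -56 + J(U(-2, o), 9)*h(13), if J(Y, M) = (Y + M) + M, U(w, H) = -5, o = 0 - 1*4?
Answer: -56 - 208*sqrt(2) ≈ -350.16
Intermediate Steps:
o = -4 (o = 0 - 4 = -4)
m = sqrt(2) (m = sqrt(4 + 4)/2 = sqrt(8)/2 = (2*sqrt(2))/2 = sqrt(2) ≈ 1.4142)
J(Y, M) = Y + 2*M (J(Y, M) = (M + Y) + M = Y + 2*M)
h(s) = -16*sqrt(2) (h(s) = 4*(sqrt(2)*(-4)) = 4*(-4*sqrt(2)) = -16*sqrt(2))
-56 + J(U(-2, o), 9)*h(13) = -56 + (-5 + 2*9)*(-16*sqrt(2)) = -56 + (-5 + 18)*(-16*sqrt(2)) = -56 + 13*(-16*sqrt(2)) = -56 - 208*sqrt(2)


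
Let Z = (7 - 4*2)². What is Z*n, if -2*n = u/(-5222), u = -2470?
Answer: -1235/5222 ≈ -0.23650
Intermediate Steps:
n = -1235/5222 (n = -(-1235)/(-5222) = -(-1235)*(-1)/5222 = -½*1235/2611 = -1235/5222 ≈ -0.23650)
Z = 1 (Z = (7 - 8)² = (-1)² = 1)
Z*n = 1*(-1235/5222) = -1235/5222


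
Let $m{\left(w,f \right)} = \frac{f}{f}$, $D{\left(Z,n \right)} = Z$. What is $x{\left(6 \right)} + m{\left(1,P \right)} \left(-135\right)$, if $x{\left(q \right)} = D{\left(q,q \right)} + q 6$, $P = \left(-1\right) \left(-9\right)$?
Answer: $-93$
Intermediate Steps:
$P = 9$
$m{\left(w,f \right)} = 1$
$x{\left(q \right)} = 7 q$ ($x{\left(q \right)} = q + q 6 = q + 6 q = 7 q$)
$x{\left(6 \right)} + m{\left(1,P \right)} \left(-135\right) = 7 \cdot 6 + 1 \left(-135\right) = 42 - 135 = -93$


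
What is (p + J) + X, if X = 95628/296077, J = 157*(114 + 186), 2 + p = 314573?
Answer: 107082560295/296077 ≈ 3.6167e+5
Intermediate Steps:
p = 314571 (p = -2 + 314573 = 314571)
J = 47100 (J = 157*300 = 47100)
X = 95628/296077 (X = 95628*(1/296077) = 95628/296077 ≈ 0.32298)
(p + J) + X = (314571 + 47100) + 95628/296077 = 361671 + 95628/296077 = 107082560295/296077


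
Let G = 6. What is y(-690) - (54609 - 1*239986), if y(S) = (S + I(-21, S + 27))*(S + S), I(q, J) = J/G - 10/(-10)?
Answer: 1288687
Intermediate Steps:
I(q, J) = 1 + J/6 (I(q, J) = J/6 - 10/(-10) = J*(⅙) - 10*(-⅒) = J/6 + 1 = 1 + J/6)
y(S) = 2*S*(11/2 + 7*S/6) (y(S) = (S + (1 + (S + 27)/6))*(S + S) = (S + (1 + (27 + S)/6))*(2*S) = (S + (1 + (9/2 + S/6)))*(2*S) = (S + (11/2 + S/6))*(2*S) = (11/2 + 7*S/6)*(2*S) = 2*S*(11/2 + 7*S/6))
y(-690) - (54609 - 1*239986) = (⅓)*(-690)*(33 + 7*(-690)) - (54609 - 1*239986) = (⅓)*(-690)*(33 - 4830) - (54609 - 239986) = (⅓)*(-690)*(-4797) - 1*(-185377) = 1103310 + 185377 = 1288687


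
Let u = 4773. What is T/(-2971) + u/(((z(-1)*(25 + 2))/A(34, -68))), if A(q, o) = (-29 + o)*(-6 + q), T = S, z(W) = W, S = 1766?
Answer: 12838138582/26739 ≈ 4.8013e+5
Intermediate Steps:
T = 1766
T/(-2971) + u/(((z(-1)*(25 + 2))/A(34, -68))) = 1766/(-2971) + 4773/(((-(25 + 2))/(174 - 29*34 - 6*(-68) - 68*34))) = 1766*(-1/2971) + 4773/(((-1*27)/(174 - 986 + 408 - 2312))) = -1766/2971 + 4773/((-27/(-2716))) = -1766/2971 + 4773/((-27*(-1/2716))) = -1766/2971 + 4773/(27/2716) = -1766/2971 + 4773*(2716/27) = -1766/2971 + 4321156/9 = 12838138582/26739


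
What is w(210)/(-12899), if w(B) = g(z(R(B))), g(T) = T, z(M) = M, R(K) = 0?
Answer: 0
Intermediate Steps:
w(B) = 0
w(210)/(-12899) = 0/(-12899) = 0*(-1/12899) = 0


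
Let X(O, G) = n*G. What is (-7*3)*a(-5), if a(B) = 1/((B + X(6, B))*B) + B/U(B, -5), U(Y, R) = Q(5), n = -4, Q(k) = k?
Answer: 532/25 ≈ 21.280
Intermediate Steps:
X(O, G) = -4*G
U(Y, R) = 5
a(B) = -1/(3*B**2) + B/5 (a(B) = 1/((B - 4*B)*B) + B/5 = 1/(((-3*B))*B) + B*(1/5) = (-1/(3*B))/B + B/5 = -1/(3*B**2) + B/5)
(-7*3)*a(-5) = (-7*3)*(-1/3/(-5)**2 + (1/5)*(-5)) = -21*(-1/3*1/25 - 1) = -21*(-1/75 - 1) = -21*(-76/75) = 532/25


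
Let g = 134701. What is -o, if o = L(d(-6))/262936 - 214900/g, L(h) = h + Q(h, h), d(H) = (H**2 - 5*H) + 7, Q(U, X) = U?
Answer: 4034662861/2529838724 ≈ 1.5948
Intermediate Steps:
d(H) = 7 + H**2 - 5*H
L(h) = 2*h (L(h) = h + h = 2*h)
o = -4034662861/2529838724 (o = (2*(7 + (-6)**2 - 5*(-6)))/262936 - 214900/134701 = (2*(7 + 36 + 30))*(1/262936) - 214900*1/134701 = (2*73)*(1/262936) - 30700/19243 = 146*(1/262936) - 30700/19243 = 73/131468 - 30700/19243 = -4034662861/2529838724 ≈ -1.5948)
-o = -1*(-4034662861/2529838724) = 4034662861/2529838724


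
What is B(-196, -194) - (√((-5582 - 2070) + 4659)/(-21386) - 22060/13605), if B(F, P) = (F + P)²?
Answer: 413868512/2721 + I*√2993/21386 ≈ 1.521e+5 + 0.0025581*I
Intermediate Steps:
B(-196, -194) - (√((-5582 - 2070) + 4659)/(-21386) - 22060/13605) = (-196 - 194)² - (√((-5582 - 2070) + 4659)/(-21386) - 22060/13605) = (-390)² - (√(-7652 + 4659)*(-1/21386) - 22060*1/13605) = 152100 - (√(-2993)*(-1/21386) - 4412/2721) = 152100 - ((I*√2993)*(-1/21386) - 4412/2721) = 152100 - (-I*√2993/21386 - 4412/2721) = 152100 - (-4412/2721 - I*√2993/21386) = 152100 + (4412/2721 + I*√2993/21386) = 413868512/2721 + I*√2993/21386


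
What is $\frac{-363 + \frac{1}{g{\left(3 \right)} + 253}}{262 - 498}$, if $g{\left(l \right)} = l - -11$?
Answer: $\frac{24230}{15753} \approx 1.5381$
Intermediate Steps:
$g{\left(l \right)} = 11 + l$ ($g{\left(l \right)} = l + 11 = 11 + l$)
$\frac{-363 + \frac{1}{g{\left(3 \right)} + 253}}{262 - 498} = \frac{-363 + \frac{1}{\left(11 + 3\right) + 253}}{262 - 498} = \frac{-363 + \frac{1}{14 + 253}}{-236} = \left(-363 + \frac{1}{267}\right) \left(- \frac{1}{236}\right) = \left(- \frac{96920}{267}\right) \left(- \frac{1}{236}\right) = \frac{24230}{15753}$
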